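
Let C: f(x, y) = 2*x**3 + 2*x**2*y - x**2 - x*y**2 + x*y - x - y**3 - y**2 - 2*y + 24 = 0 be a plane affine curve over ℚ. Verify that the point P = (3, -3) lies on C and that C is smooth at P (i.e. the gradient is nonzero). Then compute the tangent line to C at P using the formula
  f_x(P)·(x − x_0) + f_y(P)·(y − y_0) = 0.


Tangent line at P: -x + 16*y + 51 = 0.

Step 1: f(3, -3) = 0, so P lies on C.
Step 2: partial derivatives
  f_x(x, y) = 6*x**2 + 4*x*y - 2*x - y**2 + y - 1, f_y(x, y) = 2*x**2 - 2*x*y + x - 3*y**2 - 2*y - 2.
  f_x(P) = -1, f_y(P) = 16 (gradient nonzero, so P is smooth).
Step 3: tangent line at P: -1·(x − 3) + 16·(y − -3) = 0.
Expanding: -x + 16*y + 51 = 0.


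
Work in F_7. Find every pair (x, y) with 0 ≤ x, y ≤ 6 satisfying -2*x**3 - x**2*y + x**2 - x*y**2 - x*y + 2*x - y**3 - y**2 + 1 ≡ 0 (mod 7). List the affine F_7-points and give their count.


Affine F_7-points: {(0, 3), (1, 3), (2, 0), (5, 3), (5, 6)}; count = 5.

For each of the 49 pairs (x, y) ∈ F_7², evaluate f(x, y) mod 7. Record the zeros.
  x = 0: [0↦1, 1↦6, 2↦3, 3↦0, 4↦5, 5↦5, 6↦1]  zeros at y ∈ {3}
  x = 1: [0↦2, 1↦4, 2↦3, 3↦0, 4↦3, 5↦6, 6↦3]  zeros at y ∈ {3}
  x = 2: [0↦0, 1↦4, 2↦3, 3↦5, 4↦4, 5↦1, 6↦4]  zeros at y ∈ {0}
  x = 3: [0↦4, 1↦1, 2↦5, 3↦3, 4↦3, 5↦6, 6↦6]  zeros at y ∈ ∅
  x = 4: [0↦2, 1↦4, 2↦4, 3↦3, 4↦2, 5↦2, 6↦4]  zeros at y ∈ ∅
  x = 5: [0↦3, 1↦1, 2↦2, 3↦0, 4↦3, 5↦5, 6↦0]  zeros at y ∈ {3, 6}
  x = 6: [0↦2, 1↦1, 2↦1, 3↦3, 4↦1, 5↦3, 6↦3]  zeros at y ∈ ∅
Collecting zeros: affine points = {(0, 3), (1, 3), (2, 0), (5, 3), (5, 6)}.
Total count |C(F_7)_aff| = 5.


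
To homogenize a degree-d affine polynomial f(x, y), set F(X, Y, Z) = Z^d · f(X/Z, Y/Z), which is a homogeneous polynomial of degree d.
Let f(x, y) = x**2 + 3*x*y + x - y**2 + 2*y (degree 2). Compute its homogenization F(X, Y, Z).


F(X, Y, Z) = X**2 + 3*X*Y + X*Z - Y**2 + 2*Y*Z

deg(f) = 2.
Substitute x = X/Z, y = Y/Z into f, then multiply by Z^2.
  monomial 1·x^2·y^0 ↦ 1·X^2·Y^0·Z^0.
  monomial 3·x^1·y^1 ↦ 3·X^1·Y^1·Z^0.
  monomial 1·x^1·y^0 ↦ 1·X^1·Y^0·Z^1.
  monomial -1·x^0·y^2 ↦ -1·X^0·Y^2·Z^0.
  monomial 2·x^0·y^1 ↦ 2·X^0·Y^1·Z^1.
Collecting: F(X, Y, Z) = X**2 + 3*X*Y + X*Z - Y**2 + 2*Y*Z.


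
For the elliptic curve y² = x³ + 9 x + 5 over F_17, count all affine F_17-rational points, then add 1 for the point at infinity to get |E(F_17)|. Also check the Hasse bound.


Affine points = {(1, 7), (1, 10), (3, 5), (3, 12), (9, 4), (9, 13), (14, 6), (14, 11), (15, 8), (15, 9)}; affine count = 10; |E(F_17)| = 11.

Discriminant check: Δ ∝ 4a³ + 27b² = 4·9³ + 27·5² = 4·729 + 27·25 ≡ 4 (mod 17). Nonzero ⇒ E is nonsingular.
For each x ∈ F_17, compute rhs = x³ + 9·x + 5 mod 17, then count y ∈ F_17 with y² ≡ rhs.
  x = 0: rhs = 5, matching y values: none (0 points).
  x = 1: rhs = 15, matching y values: 7, 10 (2 points).
  x = 2: rhs = 14, matching y values: none (0 points).
  x = 3: rhs = 8, matching y values: 5, 12 (2 points).
  x = 4: rhs = 3, matching y values: none (0 points).
  x = 5: rhs = 5, matching y values: none (0 points).
  x = 6: rhs = 3, matching y values: none (0 points).
  x = 7: rhs = 3, matching y values: none (0 points).
  x = 8: rhs = 11, matching y values: none (0 points).
  x = 9: rhs = 16, matching y values: 4, 13 (2 points).
  x = 10: rhs = 7, matching y values: none (0 points).
  x = 11: rhs = 7, matching y values: none (0 points).
  x = 12: rhs = 5, matching y values: none (0 points).
  x = 13: rhs = 7, matching y values: none (0 points).
  x = 14: rhs = 2, matching y values: 6, 11 (2 points).
  x = 15: rhs = 13, matching y values: 8, 9 (2 points).
  x = 16: rhs = 12, matching y values: none (0 points).
Total affine count: 10.
Full point count |E(F_17)| = 10 + 1 = 11.
Hasse bound: |11 − (17+1)| = |-7| = 7 ≤ 2√17 ≈ 8.2462 ✓.


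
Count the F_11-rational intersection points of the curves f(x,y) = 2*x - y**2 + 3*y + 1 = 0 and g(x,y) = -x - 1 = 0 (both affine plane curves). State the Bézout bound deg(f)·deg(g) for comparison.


Common zeros: {(10, 5), (10, 9)}; count = 2; Bézout bound = 2.

deg(f) = 2, deg(g) = 1, so Bézout bound = 2.
Scan x ∈ F_11. For each x, list the y ∈ F_11 with f(x, y) ≡ 0 and those with g(x, y) ≡ 0 (mod 11); the common zeros in that column are the intersection.
  x = 0: f ≡ 0 at y ∈ ∅; g ≡ 0 at y ∈ ∅; common: ∅.
  x = 1: f ≡ 0 at y ∈ ∅; g ≡ 0 at y ∈ ∅; common: ∅.
  x = 2: f ≡ 0 at y ∈ ∅; g ≡ 0 at y ∈ ∅; common: ∅.
  x = 3: f ≡ 0 at y ∈ {6, 8}; g ≡ 0 at y ∈ ∅; common: ∅.
  x = 4: f ≡ 0 at y ∈ {1, 2}; g ≡ 0 at y ∈ ∅; common: ∅.
  x = 5: f ≡ 0 at y ∈ {0, 3}; g ≡ 0 at y ∈ ∅; common: ∅.
  x = 6: f ≡ 0 at y ∈ ∅; g ≡ 0 at y ∈ ∅; common: ∅.
  x = 7: f ≡ 0 at y ∈ {4, 10}; g ≡ 0 at y ∈ ∅; common: ∅.
  x = 8: f ≡ 0 at y ∈ {7}; g ≡ 0 at y ∈ ∅; common: ∅.
  x = 9: f ≡ 0 at y ∈ ∅; g ≡ 0 at y ∈ ∅; common: ∅.
  x = 10: f ≡ 0 at y ∈ {5, 9}; g ≡ 0 at y ∈ {0, 1, 2, 3, 4, 5, 6, 7, 8, 9, 10}; common: {5, 9}.
Collecting: common zeros = {(10, 5), (10, 9)}, so the count is 2.
Comparison with the Bézout bound: 2 ≤ 2 = deg(f)·deg(g), as expected for curves with no common component (the bound is attained).


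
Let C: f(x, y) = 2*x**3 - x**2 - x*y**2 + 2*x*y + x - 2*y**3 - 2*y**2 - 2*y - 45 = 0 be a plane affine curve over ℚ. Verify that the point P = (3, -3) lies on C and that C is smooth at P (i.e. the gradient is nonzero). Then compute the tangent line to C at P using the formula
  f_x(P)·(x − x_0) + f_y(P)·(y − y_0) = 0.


Tangent line at P: 34*x - 20*y - 162 = 0.

Step 1: f(3, -3) = 0, so P lies on C.
Step 2: partial derivatives
  f_x(x, y) = 6*x**2 - 2*x - y**2 + 2*y + 1, f_y(x, y) = -2*x*y + 2*x - 6*y**2 - 4*y - 2.
  f_x(P) = 34, f_y(P) = -20 (gradient nonzero, so P is smooth).
Step 3: tangent line at P: 34·(x − 3) + -20·(y − -3) = 0.
Expanding: 34*x - 20*y - 162 = 0.


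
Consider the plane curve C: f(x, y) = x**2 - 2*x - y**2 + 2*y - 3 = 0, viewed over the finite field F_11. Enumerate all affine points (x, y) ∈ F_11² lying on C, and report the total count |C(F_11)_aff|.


Affine F_11-points: {(0, 4), (0, 9), (2, 4), (2, 9), (3, 0), (3, 2), (6, 1), (7, 1), (10, 0), (10, 2)}; count = 10.

For each of the 121 pairs (x, y) ∈ F_11², evaluate f(x, y) mod 11. Record the zeros.
  x = 0: [0↦8, 1↦9, 2↦8, 3↦5, 4↦0, 5↦4, 6↦6, 7↦6, 8↦4, 9↦0, 10↦5]  zeros at y ∈ {4, 9}
  x = 1: [0↦7, 1↦8, 2↦7, 3↦4, 4↦10, 5↦3, 6↦5, 7↦5, 8↦3, 9↦10, 10↦4]  zeros at y ∈ ∅
  x = 2: [0↦8, 1↦9, 2↦8, 3↦5, 4↦0, 5↦4, 6↦6, 7↦6, 8↦4, 9↦0, 10↦5]  zeros at y ∈ {4, 9}
  x = 3: [0↦0, 1↦1, 2↦0, 3↦8, 4↦3, 5↦7, 6↦9, 7↦9, 8↦7, 9↦3, 10↦8]  zeros at y ∈ {0, 2}
  x = 4: [0↦5, 1↦6, 2↦5, 3↦2, 4↦8, 5↦1, 6↦3, 7↦3, 8↦1, 9↦8, 10↦2]  zeros at y ∈ ∅
  x = 5: [0↦1, 1↦2, 2↦1, 3↦9, 4↦4, 5↦8, 6↦10, 7↦10, 8↦8, 9↦4, 10↦9]  zeros at y ∈ ∅
  x = 6: [0↦10, 1↦0, 2↦10, 3↦7, 4↦2, 5↦6, 6↦8, 7↦8, 8↦6, 9↦2, 10↦7]  zeros at y ∈ {1}
  x = 7: [0↦10, 1↦0, 2↦10, 3↦7, 4↦2, 5↦6, 6↦8, 7↦8, 8↦6, 9↦2, 10↦7]  zeros at y ∈ {1}
  x = 8: [0↦1, 1↦2, 2↦1, 3↦9, 4↦4, 5↦8, 6↦10, 7↦10, 8↦8, 9↦4, 10↦9]  zeros at y ∈ ∅
  x = 9: [0↦5, 1↦6, 2↦5, 3↦2, 4↦8, 5↦1, 6↦3, 7↦3, 8↦1, 9↦8, 10↦2]  zeros at y ∈ ∅
  x = 10: [0↦0, 1↦1, 2↦0, 3↦8, 4↦3, 5↦7, 6↦9, 7↦9, 8↦7, 9↦3, 10↦8]  zeros at y ∈ {0, 2}
Collecting zeros: affine points = {(0, 4), (0, 9), (2, 4), (2, 9), (3, 0), (3, 2), (6, 1), (7, 1), (10, 0), (10, 2)}.
Total count |C(F_11)_aff| = 10.


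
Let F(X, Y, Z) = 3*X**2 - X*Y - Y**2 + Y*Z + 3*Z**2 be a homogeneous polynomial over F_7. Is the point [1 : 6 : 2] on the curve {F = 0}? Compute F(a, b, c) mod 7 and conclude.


F(1,6,2) ≡ 6 (mod 7); P is NOT on the curve.

Evaluate F(1, 6, 2) term-by-term (mod 7).
  3*X**2 ↦ 3·1·1·1 = 3
  -X*Y ↦ -1·1·6·1 = -6
  -Y**2 ↦ -1·1·36·1 = -36
  Y*Z ↦ 1·1·6·2 = 12
  3*Z**2 ↦ 3·1·1·4 = 12
Sum: F(1, 6, 2) = (3) + (-6) + (-36) + (12) + (12) = -15.
Reducing mod 7: -15 ≡ 6 (mod 7).
Since F(a, b, c) ≡ 6 ≠ 0 (mod 7), P does NOT lie on the curve.


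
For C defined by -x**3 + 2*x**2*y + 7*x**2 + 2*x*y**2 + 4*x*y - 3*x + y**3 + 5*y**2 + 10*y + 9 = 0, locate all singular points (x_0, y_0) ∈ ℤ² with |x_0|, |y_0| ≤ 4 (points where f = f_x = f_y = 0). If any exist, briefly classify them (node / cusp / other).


Singular points: {(1, -2)}; classification: cusp.

Compute partial derivatives:
  f_x = -3*x**2 + 4*x*y + 14*x + 2*y**2 + 4*y - 3.
  f_y = 2*x**2 + 4*x*y + 4*x + 3*y**2 + 10*y + 10.
Scan x_0 ∈ {−4, ..., 4}. For each x_0, f_y(x_0, y) is a polynomial in y; find its integer roots y ∈ {−4, ..., 4}, then test f_x and f at those candidates.
  x = -4: f_y(-4, y) = 3*y**2 - 6*y + 26; no integer root y with |y| ≤ 4.
  x = -3: f_y(-3, y) = 3*y**2 - 2*y + 16; no integer root y with |y| ≤ 4.
  x = -2: f_y(-2, y) = 3*y**2 + 2*y + 10; no integer root y with |y| ≤ 4.
  x = -1: f_y(-1, y) = 3*y**2 + 6*y + 8; no integer root y with |y| ≤ 4.
  x = 0: f_y(0, y) = 3*y**2 + 10*y + 10; no integer root y with |y| ≤ 4.
  x = 1: f_y(1, y) = 3*y**2 + 14*y + 16; vanishes at y ∈ {-2}. (1, -2): f_x = 0, f = 0 — SINGULAR.
  x = 2: f_y(2, y) = 3*y**2 + 18*y + 26; no integer root y with |y| ≤ 4.
  x = 3: f_y(3, y) = 3*y**2 + 22*y + 40; vanishes at y ∈ {-4}. (3, -4): f_x = -20 ≠ 0.
  x = 4: f_y(4, y) = 3*y**2 + 26*y + 58; no integer root y with |y| ≤ 4.
Only singular point on the grid: (1, -2).
Classify: substitute x = 1 + u, y = -2 + v and expand: f = -u**3 + 2*u**2*v + 2*u*v**2 + v**3 + v**2.
No constant or linear terms (consistent with a singular point). Quadratic part: v**2. Cubic part: -u**3 + 2*u**2*v + 2*u*v**2 + v**3.
The quadratic part v**2 is a perfect square, so there is a single (double) tangent line v = 0, i.e. y = -2. Restricting the cubic part to that line (v = 0) leaves -u**3 ≠ 0, so f is not divisible by v and the branch is v² ≈ u**3 to lowest order — this is a cusp.
Classification: cusp.


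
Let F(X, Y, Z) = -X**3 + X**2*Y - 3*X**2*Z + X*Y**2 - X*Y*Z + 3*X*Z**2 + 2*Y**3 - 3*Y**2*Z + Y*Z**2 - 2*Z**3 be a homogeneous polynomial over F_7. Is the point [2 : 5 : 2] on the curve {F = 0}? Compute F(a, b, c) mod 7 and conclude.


F(2,5,2) ≡ 6 (mod 7); P is NOT on the curve.

Evaluate F(2, 5, 2) term-by-term (mod 7).
  -X**3 ↦ -1·8·1·1 = -8
  X**2*Y ↦ 1·4·5·1 = 20
  -3*X**2*Z ↦ -3·4·1·2 = -24
  X*Y**2 ↦ 1·2·25·1 = 50
  -X*Y*Z ↦ -1·2·5·2 = -20
  3*X*Z**2 ↦ 3·2·1·4 = 24
  2*Y**3 ↦ 2·1·125·1 = 250
  -3*Y**2*Z ↦ -3·1·25·2 = -150
  Y*Z**2 ↦ 1·1·5·4 = 20
  -2*Z**3 ↦ -2·1·1·8 = -16
Sum: F(2, 5, 2) = (-8) + (20) + (-24) + (50) + (-20) + (24) + (250) + (-150) + (20) + (-16) = 146.
Reducing mod 7: 146 ≡ 6 (mod 7).
Since F(a, b, c) ≡ 6 ≠ 0 (mod 7), P does NOT lie on the curve.


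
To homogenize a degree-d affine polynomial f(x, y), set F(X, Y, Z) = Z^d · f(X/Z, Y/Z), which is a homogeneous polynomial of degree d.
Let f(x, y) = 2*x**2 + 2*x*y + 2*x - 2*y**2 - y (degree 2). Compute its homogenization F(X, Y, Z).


F(X, Y, Z) = 2*X**2 + 2*X*Y + 2*X*Z - 2*Y**2 - Y*Z

deg(f) = 2.
Substitute x = X/Z, y = Y/Z into f, then multiply by Z^2.
  monomial 2·x^2·y^0 ↦ 2·X^2·Y^0·Z^0.
  monomial 2·x^1·y^1 ↦ 2·X^1·Y^1·Z^0.
  monomial 2·x^1·y^0 ↦ 2·X^1·Y^0·Z^1.
  monomial -2·x^0·y^2 ↦ -2·X^0·Y^2·Z^0.
  monomial -1·x^0·y^1 ↦ -1·X^0·Y^1·Z^1.
Collecting: F(X, Y, Z) = 2*X**2 + 2*X*Y + 2*X*Z - 2*Y**2 - Y*Z.


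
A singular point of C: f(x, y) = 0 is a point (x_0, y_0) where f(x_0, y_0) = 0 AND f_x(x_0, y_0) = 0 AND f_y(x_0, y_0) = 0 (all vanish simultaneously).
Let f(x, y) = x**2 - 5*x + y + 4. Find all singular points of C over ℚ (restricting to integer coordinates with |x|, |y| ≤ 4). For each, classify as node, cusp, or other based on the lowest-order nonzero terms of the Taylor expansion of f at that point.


No singular points in the scanned grid; C is smooth there.

Compute partial derivatives:
  f_x = 2*x - 5.
  f_y = 1.
f_y = 1 is a nonzero constant, so f_y never vanishes: no point (x, y) can satisfy f = f_x = f_y = 0. In particular no (x, y) ∈ {−4, ..., 4}² is singular; the curve is smooth.


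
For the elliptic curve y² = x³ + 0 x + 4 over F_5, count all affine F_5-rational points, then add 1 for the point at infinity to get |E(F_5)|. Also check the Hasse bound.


Affine points = {(0, 2), (0, 3), (1, 0), (3, 1), (3, 4)}; affine count = 5; |E(F_5)| = 6.

Discriminant check: Δ ∝ 4a³ + 27b² = 4·0³ + 27·4² = 4·0 + 27·16 ≡ 2 (mod 5). Nonzero ⇒ E is nonsingular.
For each x ∈ F_5, compute rhs = x³ + 0·x + 4 mod 5, then count y ∈ F_5 with y² ≡ rhs.
  x = 0: rhs = 4, matching y values: 2, 3 (2 points).
  x = 1: rhs = 0, matching y values: 0 (1 points).
  x = 2: rhs = 2, matching y values: none (0 points).
  x = 3: rhs = 1, matching y values: 1, 4 (2 points).
  x = 4: rhs = 3, matching y values: none (0 points).
Total affine count: 5.
Full point count |E(F_5)| = 5 + 1 = 6.
Hasse bound: |6 − (5+1)| = |0| = 0 ≤ 2√5 ≈ 4.4721 ✓.


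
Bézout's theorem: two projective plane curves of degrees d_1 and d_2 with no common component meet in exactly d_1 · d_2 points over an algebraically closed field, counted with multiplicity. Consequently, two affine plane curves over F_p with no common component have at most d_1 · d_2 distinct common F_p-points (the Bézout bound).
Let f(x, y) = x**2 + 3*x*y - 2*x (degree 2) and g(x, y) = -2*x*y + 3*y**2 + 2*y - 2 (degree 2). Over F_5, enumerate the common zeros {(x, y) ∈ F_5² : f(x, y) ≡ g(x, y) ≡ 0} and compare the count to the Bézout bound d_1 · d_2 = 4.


Common zeros: {(1, 2), (4, 1)}; count = 2; Bézout bound = 4.

deg(f) = 2, deg(g) = 2, so Bézout bound = 4.
Scan x ∈ F_5. For each x, list the y ∈ F_5 with f(x, y) ≡ 0 and those with g(x, y) ≡ 0 (mod 5); the common zeros in that column are the intersection.
  x = 0: f ≡ 0 at y ∈ {0, 1, 2, 3, 4}; g ≡ 0 at y ∈ ∅; common: ∅.
  x = 1: f ≡ 0 at y ∈ {2}; g ≡ 0 at y ∈ {2, 3}; common: {2}.
  x = 2: f ≡ 0 at y ∈ {0}; g ≡ 0 at y ∈ ∅; common: ∅.
  x = 3: f ≡ 0 at y ∈ {3}; g ≡ 0 at y ∈ {4}; common: ∅.
  x = 4: f ≡ 0 at y ∈ {1}; g ≡ 0 at y ∈ {1}; common: {1}.
Collecting: common zeros = {(1, 2), (4, 1)}, so the count is 2.
Comparison with the Bézout bound: 2 ≤ 4 = deg(f)·deg(g), as expected for curves with no common component (the affine F_5-count falls short of the bound because intersections may lie at infinity, over extension fields, or carry multiplicity).


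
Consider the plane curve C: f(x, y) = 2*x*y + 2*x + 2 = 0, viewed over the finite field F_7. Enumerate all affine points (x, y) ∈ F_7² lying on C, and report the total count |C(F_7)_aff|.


Affine F_7-points: {(1, 5), (2, 2), (3, 1), (4, 4), (5, 3), (6, 0)}; count = 6.

For each of the 49 pairs (x, y) ∈ F_7², evaluate f(x, y) mod 7. Record the zeros.
  x = 0: [0↦2, 1↦2, 2↦2, 3↦2, 4↦2, 5↦2, 6↦2]  zeros at y ∈ ∅
  x = 1: [0↦4, 1↦6, 2↦1, 3↦3, 4↦5, 5↦0, 6↦2]  zeros at y ∈ {5}
  x = 2: [0↦6, 1↦3, 2↦0, 3↦4, 4↦1, 5↦5, 6↦2]  zeros at y ∈ {2}
  x = 3: [0↦1, 1↦0, 2↦6, 3↦5, 4↦4, 5↦3, 6↦2]  zeros at y ∈ {1}
  x = 4: [0↦3, 1↦4, 2↦5, 3↦6, 4↦0, 5↦1, 6↦2]  zeros at y ∈ {4}
  x = 5: [0↦5, 1↦1, 2↦4, 3↦0, 4↦3, 5↦6, 6↦2]  zeros at y ∈ {3}
  x = 6: [0↦0, 1↦5, 2↦3, 3↦1, 4↦6, 5↦4, 6↦2]  zeros at y ∈ {0}
Collecting zeros: affine points = {(1, 5), (2, 2), (3, 1), (4, 4), (5, 3), (6, 0)}.
Total count |C(F_7)_aff| = 6.


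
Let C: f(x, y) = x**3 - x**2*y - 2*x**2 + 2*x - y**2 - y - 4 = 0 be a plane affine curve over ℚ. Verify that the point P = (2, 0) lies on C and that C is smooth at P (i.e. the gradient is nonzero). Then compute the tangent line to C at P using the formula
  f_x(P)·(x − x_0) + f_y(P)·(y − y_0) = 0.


Tangent line at P: 6*x - 5*y - 12 = 0.

Step 1: f(2, 0) = 0, so P lies on C.
Step 2: partial derivatives
  f_x(x, y) = 3*x**2 - 2*x*y - 4*x + 2, f_y(x, y) = -x**2 - 2*y - 1.
  f_x(P) = 6, f_y(P) = -5 (gradient nonzero, so P is smooth).
Step 3: tangent line at P: 6·(x − 2) + -5·(y − 0) = 0.
Expanding: 6*x - 5*y - 12 = 0.


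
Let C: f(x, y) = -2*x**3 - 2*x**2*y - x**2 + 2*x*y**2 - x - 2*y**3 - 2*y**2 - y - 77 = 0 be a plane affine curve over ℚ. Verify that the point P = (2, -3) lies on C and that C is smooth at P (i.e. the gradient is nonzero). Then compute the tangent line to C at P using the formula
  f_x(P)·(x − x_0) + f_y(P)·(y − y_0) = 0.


Tangent line at P: 13*x - 75*y - 251 = 0.

Step 1: f(2, -3) = 0, so P lies on C.
Step 2: partial derivatives
  f_x(x, y) = -6*x**2 - 4*x*y - 2*x + 2*y**2 - 1, f_y(x, y) = -2*x**2 + 4*x*y - 6*y**2 - 4*y - 1.
  f_x(P) = 13, f_y(P) = -75 (gradient nonzero, so P is smooth).
Step 3: tangent line at P: 13·(x − 2) + -75·(y − -3) = 0.
Expanding: 13*x - 75*y - 251 = 0.


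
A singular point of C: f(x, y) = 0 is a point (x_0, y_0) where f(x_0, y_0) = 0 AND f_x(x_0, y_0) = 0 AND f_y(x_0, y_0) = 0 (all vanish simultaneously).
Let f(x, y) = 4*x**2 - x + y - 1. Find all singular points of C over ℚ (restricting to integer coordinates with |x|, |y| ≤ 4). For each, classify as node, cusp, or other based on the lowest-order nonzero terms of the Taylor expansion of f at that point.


No singular points in the scanned grid; C is smooth there.

Compute partial derivatives:
  f_x = 8*x - 1.
  f_y = 1.
f_y = 1 is a nonzero constant, so f_y never vanishes: no point (x, y) can satisfy f = f_x = f_y = 0. In particular no (x, y) ∈ {−4, ..., 4}² is singular; the curve is smooth.


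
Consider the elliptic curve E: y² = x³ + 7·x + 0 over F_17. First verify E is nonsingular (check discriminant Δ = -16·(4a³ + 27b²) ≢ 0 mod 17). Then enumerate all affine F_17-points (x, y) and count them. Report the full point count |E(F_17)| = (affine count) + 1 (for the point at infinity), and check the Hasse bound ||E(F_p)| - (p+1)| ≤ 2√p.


Affine points = {(0, 0), (1, 5), (1, 12), (7, 1), (7, 16), (10, 4), (10, 13), (16, 3), (16, 14)}; affine count = 9; |E(F_17)| = 10.

Discriminant check: Δ ∝ 4a³ + 27b² = 4·7³ + 27·0² = 4·343 + 27·0 ≡ 12 (mod 17). Nonzero ⇒ E is nonsingular.
For each x ∈ F_17, compute rhs = x³ + 7·x + 0 mod 17, then count y ∈ F_17 with y² ≡ rhs.
  x = 0: rhs = 0, matching y values: 0 (1 points).
  x = 1: rhs = 8, matching y values: 5, 12 (2 points).
  x = 2: rhs = 5, matching y values: none (0 points).
  x = 3: rhs = 14, matching y values: none (0 points).
  x = 4: rhs = 7, matching y values: none (0 points).
  x = 5: rhs = 7, matching y values: none (0 points).
  x = 6: rhs = 3, matching y values: none (0 points).
  x = 7: rhs = 1, matching y values: 1, 16 (2 points).
  x = 8: rhs = 7, matching y values: none (0 points).
  x = 9: rhs = 10, matching y values: none (0 points).
  x = 10: rhs = 16, matching y values: 4, 13 (2 points).
  x = 11: rhs = 14, matching y values: none (0 points).
  x = 12: rhs = 10, matching y values: none (0 points).
  x = 13: rhs = 10, matching y values: none (0 points).
  x = 14: rhs = 3, matching y values: none (0 points).
  x = 15: rhs = 12, matching y values: none (0 points).
  x = 16: rhs = 9, matching y values: 3, 14 (2 points).
Total affine count: 9.
Full point count |E(F_17)| = 9 + 1 = 10.
Hasse bound: |10 − (17+1)| = |-8| = 8 ≤ 2√17 ≈ 8.2462 ✓.


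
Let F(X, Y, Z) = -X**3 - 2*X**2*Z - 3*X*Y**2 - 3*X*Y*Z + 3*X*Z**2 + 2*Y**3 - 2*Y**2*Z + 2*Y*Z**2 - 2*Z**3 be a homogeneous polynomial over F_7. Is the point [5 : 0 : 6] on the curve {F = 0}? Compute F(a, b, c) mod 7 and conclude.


F(5,0,6) ≡ 5 (mod 7); P is NOT on the curve.

Evaluate F(5, 0, 6) term-by-term (mod 7).
  -X**3 ↦ -1·125·1·1 = -125
  -2*X**2*Z ↦ -2·25·1·6 = -300
  -3*X*Y**2 ↦ -3·5·0·1 = 0
  -3*X*Y*Z ↦ -3·5·0·6 = 0
  3*X*Z**2 ↦ 3·5·1·36 = 540
  2*Y**3 ↦ 2·1·0·1 = 0
  -2*Y**2*Z ↦ -2·1·0·6 = 0
  2*Y*Z**2 ↦ 2·1·0·36 = 0
  -2*Z**3 ↦ -2·1·1·216 = -432
Sum: F(5, 0, 6) = (-125) + (-300) + (0) + (0) + (540) + (0) + (0) + (0) + (-432) = -317.
Reducing mod 7: -317 ≡ 5 (mod 7).
Since F(a, b, c) ≡ 5 ≠ 0 (mod 7), P does NOT lie on the curve.


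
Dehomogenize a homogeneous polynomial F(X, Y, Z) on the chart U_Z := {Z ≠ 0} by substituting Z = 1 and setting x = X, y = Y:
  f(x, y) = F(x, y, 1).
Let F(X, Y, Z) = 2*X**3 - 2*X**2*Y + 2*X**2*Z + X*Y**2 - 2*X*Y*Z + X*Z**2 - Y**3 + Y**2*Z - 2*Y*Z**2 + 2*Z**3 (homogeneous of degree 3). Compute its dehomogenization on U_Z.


f(x, y) = 2*x**3 - 2*x**2*y + 2*x**2 + x*y**2 - 2*x*y + x - y**3 + y**2 - 2*y + 2

On U_Z we set Z = 1. Each monomial c·X^i·Y^j·Z^k in F becomes c·x^i·y^j·1^k = c·x^i·y^j.
Substituting Z = 1: F(X, Y, 1) = 2*x**3 - 2*x**2*y + 2*x**2 + x*y**2 - 2*x*y + x - y**3 + y**2 - 2*y + 2.
Note: deg(f) ≤ deg(F) = 3; strict inequality happens when F is divisible by Z (lost terms).


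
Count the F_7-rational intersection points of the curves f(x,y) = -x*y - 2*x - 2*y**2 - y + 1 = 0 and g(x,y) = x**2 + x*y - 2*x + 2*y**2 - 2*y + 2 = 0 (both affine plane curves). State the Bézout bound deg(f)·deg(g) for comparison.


Common zeros: {(4, 1)}; count = 1; Bézout bound = 4.

deg(f) = 2, deg(g) = 2, so Bézout bound = 4.
Scan x ∈ F_7. For each x, list the y ∈ F_7 with f(x, y) ≡ 0 and those with g(x, y) ≡ 0 (mod 7); the common zeros in that column are the intersection.
  x = 0: f ≡ 0 at y ∈ {4, 6}; g ≡ 0 at y ∈ {3, 5}; common: ∅.
  x = 1: f ≡ 0 at y ∈ ∅; g ≡ 0 at y ∈ {2}; common: ∅.
  x = 2: f ≡ 0 at y ∈ ∅; g ≡ 0 at y ∈ ∅; common: ∅.
  x = 3: f ≡ 0 at y ∈ {2, 3}; g ≡ 0 at y ∈ ∅; common: ∅.
  x = 4: f ≡ 0 at y ∈ {0, 1}; g ≡ 0 at y ∈ {1, 5}; common: {1}.
  x = 5: f ≡ 0 at y ∈ ∅; g ≡ 0 at y ∈ ∅; common: ∅.
  x = 6: f ≡ 0 at y ∈ ∅; g ≡ 0 at y ∈ {2, 3}; common: ∅.
Collecting: common zeros = {(4, 1)}, so the count is 1.
Comparison with the Bézout bound: 1 ≤ 4 = deg(f)·deg(g), as expected for curves with no common component (the affine F_7-count falls short of the bound because intersections may lie at infinity, over extension fields, or carry multiplicity).


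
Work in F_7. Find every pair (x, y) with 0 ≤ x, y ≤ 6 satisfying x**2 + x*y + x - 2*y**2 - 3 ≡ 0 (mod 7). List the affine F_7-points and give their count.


Affine F_7-points: {(0, 3), (0, 4), (1, 2), (2, 4), (3, 2), (3, 3)}; count = 6.

For each of the 49 pairs (x, y) ∈ F_7², evaluate f(x, y) mod 7. Record the zeros.
  x = 0: [0↦4, 1↦2, 2↦3, 3↦0, 4↦0, 5↦3, 6↦2]  zeros at y ∈ {3, 4}
  x = 1: [0↦6, 1↦5, 2↦0, 3↦5, 4↦6, 5↦3, 6↦3]  zeros at y ∈ {2}
  x = 2: [0↦3, 1↦3, 2↦6, 3↦5, 4↦0, 5↦5, 6↦6]  zeros at y ∈ {4}
  x = 3: [0↦2, 1↦3, 2↦0, 3↦0, 4↦3, 5↦2, 6↦4]  zeros at y ∈ {2, 3}
  x = 4: [0↦3, 1↦5, 2↦3, 3↦4, 4↦1, 5↦1, 6↦4]  zeros at y ∈ ∅
  x = 5: [0↦6, 1↦2, 2↦1, 3↦3, 4↦1, 5↦2, 6↦6]  zeros at y ∈ ∅
  x = 6: [0↦4, 1↦1, 2↦1, 3↦4, 4↦3, 5↦5, 6↦3]  zeros at y ∈ ∅
Collecting zeros: affine points = {(0, 3), (0, 4), (1, 2), (2, 4), (3, 2), (3, 3)}.
Total count |C(F_7)_aff| = 6.


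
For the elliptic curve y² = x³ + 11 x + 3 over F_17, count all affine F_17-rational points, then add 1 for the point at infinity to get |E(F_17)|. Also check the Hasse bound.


Affine points = {(1, 7), (1, 10), (2, 4), (2, 13), (4, 3), (4, 14), (5, 8), (5, 9), (6, 8), (6, 9), (7, 7), (7, 10), (8, 5), (8, 12), (9, 7), (9, 10), (10, 5), (10, 12), (16, 5), (16, 12)}; affine count = 20; |E(F_17)| = 21.

Discriminant check: Δ ∝ 4a³ + 27b² = 4·11³ + 27·3² = 4·1331 + 27·9 ≡ 8 (mod 17). Nonzero ⇒ E is nonsingular.
For each x ∈ F_17, compute rhs = x³ + 11·x + 3 mod 17, then count y ∈ F_17 with y² ≡ rhs.
  x = 0: rhs = 3, matching y values: none (0 points).
  x = 1: rhs = 15, matching y values: 7, 10 (2 points).
  x = 2: rhs = 16, matching y values: 4, 13 (2 points).
  x = 3: rhs = 12, matching y values: none (0 points).
  x = 4: rhs = 9, matching y values: 3, 14 (2 points).
  x = 5: rhs = 13, matching y values: 8, 9 (2 points).
  x = 6: rhs = 13, matching y values: 8, 9 (2 points).
  x = 7: rhs = 15, matching y values: 7, 10 (2 points).
  x = 8: rhs = 8, matching y values: 5, 12 (2 points).
  x = 9: rhs = 15, matching y values: 7, 10 (2 points).
  x = 10: rhs = 8, matching y values: 5, 12 (2 points).
  x = 11: rhs = 10, matching y values: none (0 points).
  x = 12: rhs = 10, matching y values: none (0 points).
  x = 13: rhs = 14, matching y values: none (0 points).
  x = 14: rhs = 11, matching y values: none (0 points).
  x = 15: rhs = 7, matching y values: none (0 points).
  x = 16: rhs = 8, matching y values: 5, 12 (2 points).
Total affine count: 20.
Full point count |E(F_17)| = 20 + 1 = 21.
Hasse bound: |21 − (17+1)| = |3| = 3 ≤ 2√17 ≈ 8.2462 ✓.


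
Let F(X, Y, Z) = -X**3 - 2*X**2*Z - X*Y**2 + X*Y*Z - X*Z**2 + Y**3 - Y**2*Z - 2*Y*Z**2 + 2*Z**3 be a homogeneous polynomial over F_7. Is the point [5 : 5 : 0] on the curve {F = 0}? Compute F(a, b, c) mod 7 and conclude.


F(5,5,0) ≡ 1 (mod 7); P is NOT on the curve.

Evaluate F(5, 5, 0) term-by-term (mod 7).
  -X**3 ↦ -1·125·1·1 = -125
  -2*X**2*Z ↦ -2·25·1·0 = 0
  -X*Y**2 ↦ -1·5·25·1 = -125
  X*Y*Z ↦ 1·5·5·0 = 0
  -X*Z**2 ↦ -1·5·1·0 = 0
  Y**3 ↦ 1·1·125·1 = 125
  -Y**2*Z ↦ -1·1·25·0 = 0
  -2*Y*Z**2 ↦ -2·1·5·0 = 0
  2*Z**3 ↦ 2·1·1·0 = 0
Sum: F(5, 5, 0) = (-125) + (0) + (-125) + (0) + (0) + (125) + (0) + (0) + (0) = -125.
Reducing mod 7: -125 ≡ 1 (mod 7).
Since F(a, b, c) ≡ 1 ≠ 0 (mod 7), P does NOT lie on the curve.


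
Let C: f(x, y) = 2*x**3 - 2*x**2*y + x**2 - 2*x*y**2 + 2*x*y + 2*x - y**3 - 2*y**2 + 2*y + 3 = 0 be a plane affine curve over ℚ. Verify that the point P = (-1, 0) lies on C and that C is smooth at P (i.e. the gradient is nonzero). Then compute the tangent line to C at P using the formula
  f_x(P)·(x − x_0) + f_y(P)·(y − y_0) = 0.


Tangent line at P: 6*x - 2*y + 6 = 0.

Step 1: f(-1, 0) = 0, so P lies on C.
Step 2: partial derivatives
  f_x(x, y) = 6*x**2 - 4*x*y + 2*x - 2*y**2 + 2*y + 2, f_y(x, y) = -2*x**2 - 4*x*y + 2*x - 3*y**2 - 4*y + 2.
  f_x(P) = 6, f_y(P) = -2 (gradient nonzero, so P is smooth).
Step 3: tangent line at P: 6·(x − -1) + -2·(y − 0) = 0.
Expanding: 6*x - 2*y + 6 = 0.


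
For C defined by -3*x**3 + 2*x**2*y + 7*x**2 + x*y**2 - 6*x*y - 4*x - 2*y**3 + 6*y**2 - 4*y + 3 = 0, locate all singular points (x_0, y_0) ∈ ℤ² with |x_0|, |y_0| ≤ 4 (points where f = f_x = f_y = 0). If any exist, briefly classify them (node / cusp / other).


Singular points: {(1, 1)}; classification: cusp.

Compute partial derivatives:
  f_x = -9*x**2 + 4*x*y + 14*x + y**2 - 6*y - 4.
  f_y = 2*x**2 + 2*x*y - 6*x - 6*y**2 + 12*y - 4.
Scan x_0 ∈ {−4, ..., 4}. For each x_0, f_y(x_0, y) is a polynomial in y; find its integer roots y ∈ {−4, ..., 4}, then test f_x and f at those candidates.
  x = -4: f_y(-4, y) = -6*y**2 + 4*y + 52; no integer root y with |y| ≤ 4.
  x = -3: f_y(-3, y) = -6*y**2 + 6*y + 32; no integer root y with |y| ≤ 4.
  x = -2: f_y(-2, y) = -6*y**2 + 8*y + 16; no integer root y with |y| ≤ 4.
  x = -1: f_y(-1, y) = -6*y**2 + 10*y + 4; vanishes at y ∈ {2}. (-1, 2): f_x = -43 ≠ 0.
  x = 0: f_y(0, y) = -6*y**2 + 12*y - 4; no integer root y with |y| ≤ 4.
  x = 1: f_y(1, y) = -6*y**2 + 14*y - 8; vanishes at y ∈ {1}. (1, 1): f_x = 0, f = 0 — SINGULAR.
  x = 2: f_y(2, y) = -6*y**2 + 16*y - 8; vanishes at y ∈ {2}. (2, 2): f_x = -4 ≠ 0.
  x = 3: f_y(3, y) = -6*y**2 + 18*y - 4; no integer root y with |y| ≤ 4.
  x = 4: f_y(4, y) = -6*y**2 + 20*y + 4; no integer root y with |y| ≤ 4.
Only singular point on the grid: (1, 1).
Classify: substitute x = 1 + u, y = 1 + v and expand: f = -3*u**3 + 2*u**2*v + u*v**2 - 2*v**3 + v**2.
No constant or linear terms (consistent with a singular point). Quadratic part: v**2. Cubic part: -3*u**3 + 2*u**2*v + u*v**2 - 2*v**3.
The quadratic part v**2 is a perfect square, so there is a single (double) tangent line v = 0, i.e. y = 1. Restricting the cubic part to that line (v = 0) leaves -3*u**3 ≠ 0, so f is not divisible by v and the branch is v² ≈ 3*u**3 to lowest order — this is a cusp.
Classification: cusp.


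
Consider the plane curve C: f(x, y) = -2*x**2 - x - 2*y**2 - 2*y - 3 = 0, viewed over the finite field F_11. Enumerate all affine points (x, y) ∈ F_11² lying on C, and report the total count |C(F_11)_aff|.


Affine F_11-points: {(1, 5), (4, 5), (6, 4), (6, 6), (7, 3), (7, 7), (8, 1), (8, 9), (9, 3), (9, 7), (10, 4), (10, 6)}; count = 12.

For each of the 121 pairs (x, y) ∈ F_11², evaluate f(x, y) mod 11. Record the zeros.
  x = 0: [0↦8, 1↦4, 2↦7, 3↦6, 4↦1, 5↦3, 6↦1, 7↦6, 8↦7, 9↦4, 10↦8]  zeros at y ∈ ∅
  x = 1: [0↦5, 1↦1, 2↦4, 3↦3, 4↦9, 5↦0, 6↦9, 7↦3, 8↦4, 9↦1, 10↦5]  zeros at y ∈ {5}
  x = 2: [0↦9, 1↦5, 2↦8, 3↦7, 4↦2, 5↦4, 6↦2, 7↦7, 8↦8, 9↦5, 10↦9]  zeros at y ∈ ∅
  x = 3: [0↦9, 1↦5, 2↦8, 3↦7, 4↦2, 5↦4, 6↦2, 7↦7, 8↦8, 9↦5, 10↦9]  zeros at y ∈ ∅
  x = 4: [0↦5, 1↦1, 2↦4, 3↦3, 4↦9, 5↦0, 6↦9, 7↦3, 8↦4, 9↦1, 10↦5]  zeros at y ∈ {5}
  x = 5: [0↦8, 1↦4, 2↦7, 3↦6, 4↦1, 5↦3, 6↦1, 7↦6, 8↦7, 9↦4, 10↦8]  zeros at y ∈ ∅
  x = 6: [0↦7, 1↦3, 2↦6, 3↦5, 4↦0, 5↦2, 6↦0, 7↦5, 8↦6, 9↦3, 10↦7]  zeros at y ∈ {4, 6}
  x = 7: [0↦2, 1↦9, 2↦1, 3↦0, 4↦6, 5↦8, 6↦6, 7↦0, 8↦1, 9↦9, 10↦2]  zeros at y ∈ {3, 7}
  x = 8: [0↦4, 1↦0, 2↦3, 3↦2, 4↦8, 5↦10, 6↦8, 7↦2, 8↦3, 9↦0, 10↦4]  zeros at y ∈ {1, 9}
  x = 9: [0↦2, 1↦9, 2↦1, 3↦0, 4↦6, 5↦8, 6↦6, 7↦0, 8↦1, 9↦9, 10↦2]  zeros at y ∈ {3, 7}
  x = 10: [0↦7, 1↦3, 2↦6, 3↦5, 4↦0, 5↦2, 6↦0, 7↦5, 8↦6, 9↦3, 10↦7]  zeros at y ∈ {4, 6}
Collecting zeros: affine points = {(1, 5), (4, 5), (6, 4), (6, 6), (7, 3), (7, 7), (8, 1), (8, 9), (9, 3), (9, 7), (10, 4), (10, 6)}.
Total count |C(F_11)_aff| = 12.


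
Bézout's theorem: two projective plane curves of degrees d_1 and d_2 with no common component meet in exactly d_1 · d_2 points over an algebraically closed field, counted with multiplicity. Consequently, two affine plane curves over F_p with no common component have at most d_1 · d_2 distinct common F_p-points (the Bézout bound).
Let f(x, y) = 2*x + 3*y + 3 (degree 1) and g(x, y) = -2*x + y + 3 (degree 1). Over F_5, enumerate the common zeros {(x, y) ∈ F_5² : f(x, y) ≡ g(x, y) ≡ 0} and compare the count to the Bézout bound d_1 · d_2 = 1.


Common zeros: {(2, 1)}; count = 1; Bézout bound = 1.

deg(f) = 1, deg(g) = 1, so Bézout bound = 1.
Scan x ∈ F_5. For each x, list the y ∈ F_5 with f(x, y) ≡ 0 and those with g(x, y) ≡ 0 (mod 5); the common zeros in that column are the intersection.
  x = 0: f ≡ 0 at y ∈ {4}; g ≡ 0 at y ∈ {2}; common: ∅.
  x = 1: f ≡ 0 at y ∈ {0}; g ≡ 0 at y ∈ {4}; common: ∅.
  x = 2: f ≡ 0 at y ∈ {1}; g ≡ 0 at y ∈ {1}; common: {1}.
  x = 3: f ≡ 0 at y ∈ {2}; g ≡ 0 at y ∈ {3}; common: ∅.
  x = 4: f ≡ 0 at y ∈ {3}; g ≡ 0 at y ∈ {0}; common: ∅.
Collecting: common zeros = {(2, 1)}, so the count is 1.
Comparison with the Bézout bound: 1 ≤ 1 = deg(f)·deg(g), as expected for curves with no common component (the bound is attained).


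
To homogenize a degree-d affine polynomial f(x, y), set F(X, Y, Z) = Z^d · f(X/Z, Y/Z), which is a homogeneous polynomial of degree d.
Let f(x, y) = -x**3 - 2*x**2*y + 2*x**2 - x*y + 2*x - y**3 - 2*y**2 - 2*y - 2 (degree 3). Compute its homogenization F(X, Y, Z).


F(X, Y, Z) = -X**3 - 2*X**2*Y + 2*X**2*Z - X*Y*Z + 2*X*Z**2 - Y**3 - 2*Y**2*Z - 2*Y*Z**2 - 2*Z**3

deg(f) = 3.
Substitute x = X/Z, y = Y/Z into f, then multiply by Z^3.
  monomial -1·x^3·y^0 ↦ -1·X^3·Y^0·Z^0.
  monomial -2·x^2·y^1 ↦ -2·X^2·Y^1·Z^0.
  monomial 2·x^2·y^0 ↦ 2·X^2·Y^0·Z^1.
  monomial -1·x^1·y^1 ↦ -1·X^1·Y^1·Z^1.
  monomial 2·x^1·y^0 ↦ 2·X^1·Y^0·Z^2.
  monomial -1·x^0·y^3 ↦ -1·X^0·Y^3·Z^0.
  monomial -2·x^0·y^2 ↦ -2·X^0·Y^2·Z^1.
  monomial -2·x^0·y^1 ↦ -2·X^0·Y^1·Z^2.
  monomial -2·x^0·y^0 ↦ -2·X^0·Y^0·Z^3.
Collecting: F(X, Y, Z) = -X**3 - 2*X**2*Y + 2*X**2*Z - X*Y*Z + 2*X*Z**2 - Y**3 - 2*Y**2*Z - 2*Y*Z**2 - 2*Z**3.


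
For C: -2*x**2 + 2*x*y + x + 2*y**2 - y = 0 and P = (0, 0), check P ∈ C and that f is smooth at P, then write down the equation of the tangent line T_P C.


Tangent line at P: x - y = 0.

Step 1: f(0, 0) = 0, so P lies on C.
Step 2: partial derivatives
  f_x(x, y) = -4*x + 2*y + 1, f_y(x, y) = 2*x + 4*y - 1.
  f_x(P) = 1, f_y(P) = -1 (gradient nonzero, so P is smooth).
Step 3: tangent line at P: 1·(x − 0) + -1·(y − 0) = 0.
Expanding: x - y = 0.


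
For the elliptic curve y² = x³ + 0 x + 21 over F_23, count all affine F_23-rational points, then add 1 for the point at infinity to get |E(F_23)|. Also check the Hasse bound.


Affine points = {(2, 11), (2, 12), (3, 5), (3, 18), (4, 4), (4, 19), (5, 10), (5, 13), (8, 2), (8, 21), (10, 3), (10, 20), (11, 8), (11, 15), (12, 1), (12, 22), (16, 0), (17, 9), (17, 14), (19, 7), (19, 16), (21, 6), (21, 17)}; affine count = 23; |E(F_23)| = 24.

Discriminant check: Δ ∝ 4a³ + 27b² = 4·0³ + 27·21² = 4·0 + 27·441 ≡ 16 (mod 23). Nonzero ⇒ E is nonsingular.
For each x ∈ F_23, compute rhs = x³ + 0·x + 21 mod 23, then count y ∈ F_23 with y² ≡ rhs.
  x = 0: rhs = 21, matching y values: none (0 points).
  x = 1: rhs = 22, matching y values: none (0 points).
  x = 2: rhs = 6, matching y values: 11, 12 (2 points).
  x = 3: rhs = 2, matching y values: 5, 18 (2 points).
  x = 4: rhs = 16, matching y values: 4, 19 (2 points).
  x = 5: rhs = 8, matching y values: 10, 13 (2 points).
  x = 6: rhs = 7, matching y values: none (0 points).
  x = 7: rhs = 19, matching y values: none (0 points).
  x = 8: rhs = 4, matching y values: 2, 21 (2 points).
  x = 9: rhs = 14, matching y values: none (0 points).
  x = 10: rhs = 9, matching y values: 3, 20 (2 points).
  x = 11: rhs = 18, matching y values: 8, 15 (2 points).
  x = 12: rhs = 1, matching y values: 1, 22 (2 points).
  x = 13: rhs = 10, matching y values: none (0 points).
  x = 14: rhs = 5, matching y values: none (0 points).
  x = 15: rhs = 15, matching y values: none (0 points).
  x = 16: rhs = 0, matching y values: 0 (1 points).
  x = 17: rhs = 12, matching y values: 9, 14 (2 points).
  x = 18: rhs = 11, matching y values: none (0 points).
  x = 19: rhs = 3, matching y values: 7, 16 (2 points).
  x = 20: rhs = 17, matching y values: none (0 points).
  x = 21: rhs = 13, matching y values: 6, 17 (2 points).
  x = 22: rhs = 20, matching y values: none (0 points).
Total affine count: 23.
Full point count |E(F_23)| = 23 + 1 = 24.
Hasse bound: |24 − (23+1)| = |0| = 0 ≤ 2√23 ≈ 9.5917 ✓.


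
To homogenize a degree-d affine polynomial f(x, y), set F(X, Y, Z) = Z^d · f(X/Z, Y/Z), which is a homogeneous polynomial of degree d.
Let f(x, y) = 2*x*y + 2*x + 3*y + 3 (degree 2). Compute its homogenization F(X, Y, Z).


F(X, Y, Z) = 2*X*Y + 2*X*Z + 3*Y*Z + 3*Z**2

deg(f) = 2.
Substitute x = X/Z, y = Y/Z into f, then multiply by Z^2.
  monomial 2·x^1·y^1 ↦ 2·X^1·Y^1·Z^0.
  monomial 2·x^1·y^0 ↦ 2·X^1·Y^0·Z^1.
  monomial 3·x^0·y^1 ↦ 3·X^0·Y^1·Z^1.
  monomial 3·x^0·y^0 ↦ 3·X^0·Y^0·Z^2.
Collecting: F(X, Y, Z) = 2*X*Y + 2*X*Z + 3*Y*Z + 3*Z**2.


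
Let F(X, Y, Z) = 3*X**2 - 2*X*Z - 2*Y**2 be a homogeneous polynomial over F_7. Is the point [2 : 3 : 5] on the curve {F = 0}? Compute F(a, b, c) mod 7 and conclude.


F(2,3,5) ≡ 2 (mod 7); P is NOT on the curve.

Evaluate F(2, 3, 5) term-by-term (mod 7).
  3*X**2 ↦ 3·4·1·1 = 12
  -2*X*Z ↦ -2·2·1·5 = -20
  -2*Y**2 ↦ -2·1·9·1 = -18
Sum: F(2, 3, 5) = (12) + (-20) + (-18) = -26.
Reducing mod 7: -26 ≡ 2 (mod 7).
Since F(a, b, c) ≡ 2 ≠ 0 (mod 7), P does NOT lie on the curve.


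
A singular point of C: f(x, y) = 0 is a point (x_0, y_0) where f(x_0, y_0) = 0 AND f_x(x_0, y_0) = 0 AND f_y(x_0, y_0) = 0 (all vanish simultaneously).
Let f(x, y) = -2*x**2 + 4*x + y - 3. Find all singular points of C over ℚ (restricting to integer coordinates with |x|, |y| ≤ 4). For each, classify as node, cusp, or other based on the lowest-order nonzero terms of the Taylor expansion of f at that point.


No singular points in the scanned grid; C is smooth there.

Compute partial derivatives:
  f_x = 4 - 4*x.
  f_y = 1.
f_y = 1 is a nonzero constant, so f_y never vanishes: no point (x, y) can satisfy f = f_x = f_y = 0. In particular no (x, y) ∈ {−4, ..., 4}² is singular; the curve is smooth.


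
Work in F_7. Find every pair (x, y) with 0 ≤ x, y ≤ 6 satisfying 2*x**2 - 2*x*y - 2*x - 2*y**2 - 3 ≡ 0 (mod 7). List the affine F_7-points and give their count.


Affine F_7-points: {(0, 3), (0, 4), (1, 1), (1, 5), (4, 0), (4, 3), (5, 4), (5, 5)}; count = 8.

For each of the 49 pairs (x, y) ∈ F_7², evaluate f(x, y) mod 7. Record the zeros.
  x = 0: [0↦4, 1↦2, 2↦3, 3↦0, 4↦0, 5↦3, 6↦2]  zeros at y ∈ {3, 4}
  x = 1: [0↦4, 1↦0, 2↦6, 3↦1, 4↦6, 5↦0, 6↦4]  zeros at y ∈ {1, 5}
  x = 2: [0↦1, 1↦2, 2↦6, 3↦6, 4↦2, 5↦1, 6↦3]  zeros at y ∈ ∅
  x = 3: [0↦2, 1↦1, 2↦3, 3↦1, 4↦2, 5↦6, 6↦6]  zeros at y ∈ ∅
  x = 4: [0↦0, 1↦4, 2↦4, 3↦0, 4↦6, 5↦1, 6↦6]  zeros at y ∈ {0, 3}
  x = 5: [0↦2, 1↦4, 2↦2, 3↦3, 4↦0, 5↦0, 6↦3]  zeros at y ∈ {4, 5}
  x = 6: [0↦1, 1↦1, 2↦4, 3↦3, 4↦5, 5↦3, 6↦4]  zeros at y ∈ ∅
Collecting zeros: affine points = {(0, 3), (0, 4), (1, 1), (1, 5), (4, 0), (4, 3), (5, 4), (5, 5)}.
Total count |C(F_7)_aff| = 8.


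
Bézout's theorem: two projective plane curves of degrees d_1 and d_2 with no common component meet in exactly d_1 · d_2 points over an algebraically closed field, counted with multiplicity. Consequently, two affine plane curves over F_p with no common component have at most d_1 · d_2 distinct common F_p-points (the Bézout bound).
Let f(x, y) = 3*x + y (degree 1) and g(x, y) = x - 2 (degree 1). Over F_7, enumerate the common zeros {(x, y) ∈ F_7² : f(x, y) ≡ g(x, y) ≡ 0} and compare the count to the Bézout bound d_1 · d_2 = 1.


Common zeros: {(2, 1)}; count = 1; Bézout bound = 1.

deg(f) = 1, deg(g) = 1, so Bézout bound = 1.
Scan x ∈ F_7. For each x, list the y ∈ F_7 with f(x, y) ≡ 0 and those with g(x, y) ≡ 0 (mod 7); the common zeros in that column are the intersection.
  x = 0: f ≡ 0 at y ∈ {0}; g ≡ 0 at y ∈ ∅; common: ∅.
  x = 1: f ≡ 0 at y ∈ {4}; g ≡ 0 at y ∈ ∅; common: ∅.
  x = 2: f ≡ 0 at y ∈ {1}; g ≡ 0 at y ∈ {0, 1, 2, 3, 4, 5, 6}; common: {1}.
  x = 3: f ≡ 0 at y ∈ {5}; g ≡ 0 at y ∈ ∅; common: ∅.
  x = 4: f ≡ 0 at y ∈ {2}; g ≡ 0 at y ∈ ∅; common: ∅.
  x = 5: f ≡ 0 at y ∈ {6}; g ≡ 0 at y ∈ ∅; common: ∅.
  x = 6: f ≡ 0 at y ∈ {3}; g ≡ 0 at y ∈ ∅; common: ∅.
Collecting: common zeros = {(2, 1)}, so the count is 1.
Comparison with the Bézout bound: 1 ≤ 1 = deg(f)·deg(g), as expected for curves with no common component (the bound is attained).


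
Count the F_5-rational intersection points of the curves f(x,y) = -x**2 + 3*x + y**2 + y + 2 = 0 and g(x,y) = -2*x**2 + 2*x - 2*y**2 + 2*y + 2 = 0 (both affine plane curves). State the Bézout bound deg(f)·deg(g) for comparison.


Common zeros: ∅; count = 0; Bézout bound = 4.

deg(f) = 2, deg(g) = 2, so Bézout bound = 4.
Scan x ∈ F_5. For each x, list the y ∈ F_5 with f(x, y) ≡ 0 and those with g(x, y) ≡ 0 (mod 5); the common zeros in that column are the intersection.
  x = 0: f ≡ 0 at y ∈ ∅; g ≡ 0 at y ∈ {3}; common: ∅.
  x = 1: f ≡ 0 at y ∈ {2}; g ≡ 0 at y ∈ {3}; common: ∅.
  x = 2: f ≡ 0 at y ∈ {2}; g ≡ 0 at y ∈ ∅; common: ∅.
  x = 3: f ≡ 0 at y ∈ ∅; g ≡ 0 at y ∈ {0, 1}; common: ∅.
  x = 4: f ≡ 0 at y ∈ {1, 3}; g ≡ 0 at y ∈ ∅; common: ∅.
Collecting: common zeros = ∅, so the count is 0.
Comparison with the Bézout bound: 0 ≤ 4 = deg(f)·deg(g), as expected for curves with no common component (the affine F_5-count falls short of the bound because intersections may lie at infinity, over extension fields, or carry multiplicity).
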